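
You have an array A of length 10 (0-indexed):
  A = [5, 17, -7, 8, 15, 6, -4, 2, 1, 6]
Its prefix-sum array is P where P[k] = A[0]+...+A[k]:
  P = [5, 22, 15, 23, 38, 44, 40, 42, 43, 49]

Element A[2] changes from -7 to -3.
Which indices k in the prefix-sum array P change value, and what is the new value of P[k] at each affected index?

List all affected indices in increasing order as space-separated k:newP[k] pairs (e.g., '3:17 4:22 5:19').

Answer: 2:19 3:27 4:42 5:48 6:44 7:46 8:47 9:53

Derivation:
P[k] = A[0] + ... + A[k]
P[k] includes A[2] iff k >= 2
Affected indices: 2, 3, ..., 9; delta = 4
  P[2]: 15 + 4 = 19
  P[3]: 23 + 4 = 27
  P[4]: 38 + 4 = 42
  P[5]: 44 + 4 = 48
  P[6]: 40 + 4 = 44
  P[7]: 42 + 4 = 46
  P[8]: 43 + 4 = 47
  P[9]: 49 + 4 = 53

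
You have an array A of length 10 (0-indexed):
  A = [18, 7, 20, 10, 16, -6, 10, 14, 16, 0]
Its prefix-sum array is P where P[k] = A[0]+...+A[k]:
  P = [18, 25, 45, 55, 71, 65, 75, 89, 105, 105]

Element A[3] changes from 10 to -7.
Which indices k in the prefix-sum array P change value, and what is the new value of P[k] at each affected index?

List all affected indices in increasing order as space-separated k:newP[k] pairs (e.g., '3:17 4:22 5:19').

Answer: 3:38 4:54 5:48 6:58 7:72 8:88 9:88

Derivation:
P[k] = A[0] + ... + A[k]
P[k] includes A[3] iff k >= 3
Affected indices: 3, 4, ..., 9; delta = -17
  P[3]: 55 + -17 = 38
  P[4]: 71 + -17 = 54
  P[5]: 65 + -17 = 48
  P[6]: 75 + -17 = 58
  P[7]: 89 + -17 = 72
  P[8]: 105 + -17 = 88
  P[9]: 105 + -17 = 88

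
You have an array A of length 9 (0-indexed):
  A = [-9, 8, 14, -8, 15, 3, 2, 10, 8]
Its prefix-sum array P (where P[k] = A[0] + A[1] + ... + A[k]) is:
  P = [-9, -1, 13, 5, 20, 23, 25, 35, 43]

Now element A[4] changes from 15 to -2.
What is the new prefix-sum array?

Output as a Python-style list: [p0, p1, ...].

Change: A[4] 15 -> -2, delta = -17
P[k] for k < 4: unchanged (A[4] not included)
P[k] for k >= 4: shift by delta = -17
  P[0] = -9 + 0 = -9
  P[1] = -1 + 0 = -1
  P[2] = 13 + 0 = 13
  P[3] = 5 + 0 = 5
  P[4] = 20 + -17 = 3
  P[5] = 23 + -17 = 6
  P[6] = 25 + -17 = 8
  P[7] = 35 + -17 = 18
  P[8] = 43 + -17 = 26

Answer: [-9, -1, 13, 5, 3, 6, 8, 18, 26]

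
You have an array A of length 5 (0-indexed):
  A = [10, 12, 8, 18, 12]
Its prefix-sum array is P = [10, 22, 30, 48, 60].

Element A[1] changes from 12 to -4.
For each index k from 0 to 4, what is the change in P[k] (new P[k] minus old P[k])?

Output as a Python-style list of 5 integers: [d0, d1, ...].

Element change: A[1] 12 -> -4, delta = -16
For k < 1: P[k] unchanged, delta_P[k] = 0
For k >= 1: P[k] shifts by exactly -16
Delta array: [0, -16, -16, -16, -16]

Answer: [0, -16, -16, -16, -16]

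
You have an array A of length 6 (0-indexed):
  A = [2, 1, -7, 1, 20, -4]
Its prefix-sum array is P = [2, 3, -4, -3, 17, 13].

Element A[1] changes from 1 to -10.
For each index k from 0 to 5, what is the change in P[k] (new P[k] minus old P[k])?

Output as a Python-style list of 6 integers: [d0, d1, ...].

Answer: [0, -11, -11, -11, -11, -11]

Derivation:
Element change: A[1] 1 -> -10, delta = -11
For k < 1: P[k] unchanged, delta_P[k] = 0
For k >= 1: P[k] shifts by exactly -11
Delta array: [0, -11, -11, -11, -11, -11]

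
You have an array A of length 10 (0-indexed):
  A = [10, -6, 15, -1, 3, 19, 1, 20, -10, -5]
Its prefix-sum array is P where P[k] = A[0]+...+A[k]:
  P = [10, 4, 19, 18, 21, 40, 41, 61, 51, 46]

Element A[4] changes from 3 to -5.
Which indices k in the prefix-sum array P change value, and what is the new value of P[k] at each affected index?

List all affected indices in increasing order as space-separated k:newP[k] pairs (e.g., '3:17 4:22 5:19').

P[k] = A[0] + ... + A[k]
P[k] includes A[4] iff k >= 4
Affected indices: 4, 5, ..., 9; delta = -8
  P[4]: 21 + -8 = 13
  P[5]: 40 + -8 = 32
  P[6]: 41 + -8 = 33
  P[7]: 61 + -8 = 53
  P[8]: 51 + -8 = 43
  P[9]: 46 + -8 = 38

Answer: 4:13 5:32 6:33 7:53 8:43 9:38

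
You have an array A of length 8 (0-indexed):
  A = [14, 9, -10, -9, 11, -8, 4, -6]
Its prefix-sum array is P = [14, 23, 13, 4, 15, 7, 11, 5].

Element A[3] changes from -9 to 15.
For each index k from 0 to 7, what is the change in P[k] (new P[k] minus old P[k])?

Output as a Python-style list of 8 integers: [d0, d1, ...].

Element change: A[3] -9 -> 15, delta = 24
For k < 3: P[k] unchanged, delta_P[k] = 0
For k >= 3: P[k] shifts by exactly 24
Delta array: [0, 0, 0, 24, 24, 24, 24, 24]

Answer: [0, 0, 0, 24, 24, 24, 24, 24]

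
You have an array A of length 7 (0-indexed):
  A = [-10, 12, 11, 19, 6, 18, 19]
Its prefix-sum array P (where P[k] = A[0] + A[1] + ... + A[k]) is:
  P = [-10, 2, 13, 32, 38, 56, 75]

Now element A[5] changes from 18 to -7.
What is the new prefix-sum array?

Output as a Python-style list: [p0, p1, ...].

Change: A[5] 18 -> -7, delta = -25
P[k] for k < 5: unchanged (A[5] not included)
P[k] for k >= 5: shift by delta = -25
  P[0] = -10 + 0 = -10
  P[1] = 2 + 0 = 2
  P[2] = 13 + 0 = 13
  P[3] = 32 + 0 = 32
  P[4] = 38 + 0 = 38
  P[5] = 56 + -25 = 31
  P[6] = 75 + -25 = 50

Answer: [-10, 2, 13, 32, 38, 31, 50]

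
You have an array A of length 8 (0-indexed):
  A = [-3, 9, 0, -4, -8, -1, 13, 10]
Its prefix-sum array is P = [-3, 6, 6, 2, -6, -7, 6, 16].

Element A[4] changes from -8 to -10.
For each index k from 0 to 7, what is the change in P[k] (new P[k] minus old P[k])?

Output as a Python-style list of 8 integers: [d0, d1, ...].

Element change: A[4] -8 -> -10, delta = -2
For k < 4: P[k] unchanged, delta_P[k] = 0
For k >= 4: P[k] shifts by exactly -2
Delta array: [0, 0, 0, 0, -2, -2, -2, -2]

Answer: [0, 0, 0, 0, -2, -2, -2, -2]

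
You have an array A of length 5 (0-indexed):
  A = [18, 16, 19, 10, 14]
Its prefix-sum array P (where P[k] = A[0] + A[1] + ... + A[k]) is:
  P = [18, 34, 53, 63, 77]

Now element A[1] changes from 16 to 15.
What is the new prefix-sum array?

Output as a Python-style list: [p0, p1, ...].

Answer: [18, 33, 52, 62, 76]

Derivation:
Change: A[1] 16 -> 15, delta = -1
P[k] for k < 1: unchanged (A[1] not included)
P[k] for k >= 1: shift by delta = -1
  P[0] = 18 + 0 = 18
  P[1] = 34 + -1 = 33
  P[2] = 53 + -1 = 52
  P[3] = 63 + -1 = 62
  P[4] = 77 + -1 = 76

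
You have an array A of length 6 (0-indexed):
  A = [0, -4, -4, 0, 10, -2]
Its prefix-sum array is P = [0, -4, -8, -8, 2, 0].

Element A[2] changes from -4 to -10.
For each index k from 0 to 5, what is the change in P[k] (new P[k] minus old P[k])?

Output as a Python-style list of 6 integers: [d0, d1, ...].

Answer: [0, 0, -6, -6, -6, -6]

Derivation:
Element change: A[2] -4 -> -10, delta = -6
For k < 2: P[k] unchanged, delta_P[k] = 0
For k >= 2: P[k] shifts by exactly -6
Delta array: [0, 0, -6, -6, -6, -6]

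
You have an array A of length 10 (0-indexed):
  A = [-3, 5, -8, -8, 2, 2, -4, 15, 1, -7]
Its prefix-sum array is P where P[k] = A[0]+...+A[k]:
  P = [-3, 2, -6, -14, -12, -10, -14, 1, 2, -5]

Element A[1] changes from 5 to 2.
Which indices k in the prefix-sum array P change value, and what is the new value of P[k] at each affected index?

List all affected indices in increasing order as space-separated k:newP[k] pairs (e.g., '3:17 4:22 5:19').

P[k] = A[0] + ... + A[k]
P[k] includes A[1] iff k >= 1
Affected indices: 1, 2, ..., 9; delta = -3
  P[1]: 2 + -3 = -1
  P[2]: -6 + -3 = -9
  P[3]: -14 + -3 = -17
  P[4]: -12 + -3 = -15
  P[5]: -10 + -3 = -13
  P[6]: -14 + -3 = -17
  P[7]: 1 + -3 = -2
  P[8]: 2 + -3 = -1
  P[9]: -5 + -3 = -8

Answer: 1:-1 2:-9 3:-17 4:-15 5:-13 6:-17 7:-2 8:-1 9:-8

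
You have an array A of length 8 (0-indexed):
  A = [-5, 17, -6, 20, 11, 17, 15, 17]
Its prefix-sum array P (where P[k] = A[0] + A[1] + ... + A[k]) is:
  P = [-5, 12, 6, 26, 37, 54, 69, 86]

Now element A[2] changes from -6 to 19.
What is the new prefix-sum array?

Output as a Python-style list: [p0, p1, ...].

Change: A[2] -6 -> 19, delta = 25
P[k] for k < 2: unchanged (A[2] not included)
P[k] for k >= 2: shift by delta = 25
  P[0] = -5 + 0 = -5
  P[1] = 12 + 0 = 12
  P[2] = 6 + 25 = 31
  P[3] = 26 + 25 = 51
  P[4] = 37 + 25 = 62
  P[5] = 54 + 25 = 79
  P[6] = 69 + 25 = 94
  P[7] = 86 + 25 = 111

Answer: [-5, 12, 31, 51, 62, 79, 94, 111]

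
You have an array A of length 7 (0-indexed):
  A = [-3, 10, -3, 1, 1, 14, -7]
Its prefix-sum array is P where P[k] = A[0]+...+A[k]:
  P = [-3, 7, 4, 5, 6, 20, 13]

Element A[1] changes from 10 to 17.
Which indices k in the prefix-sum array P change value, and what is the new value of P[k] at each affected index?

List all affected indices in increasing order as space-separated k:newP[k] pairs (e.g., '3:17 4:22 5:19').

Answer: 1:14 2:11 3:12 4:13 5:27 6:20

Derivation:
P[k] = A[0] + ... + A[k]
P[k] includes A[1] iff k >= 1
Affected indices: 1, 2, ..., 6; delta = 7
  P[1]: 7 + 7 = 14
  P[2]: 4 + 7 = 11
  P[3]: 5 + 7 = 12
  P[4]: 6 + 7 = 13
  P[5]: 20 + 7 = 27
  P[6]: 13 + 7 = 20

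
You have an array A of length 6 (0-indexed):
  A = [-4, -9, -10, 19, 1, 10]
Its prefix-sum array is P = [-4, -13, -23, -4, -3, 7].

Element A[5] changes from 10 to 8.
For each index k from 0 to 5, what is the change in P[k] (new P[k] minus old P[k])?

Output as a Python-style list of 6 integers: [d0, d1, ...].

Answer: [0, 0, 0, 0, 0, -2]

Derivation:
Element change: A[5] 10 -> 8, delta = -2
For k < 5: P[k] unchanged, delta_P[k] = 0
For k >= 5: P[k] shifts by exactly -2
Delta array: [0, 0, 0, 0, 0, -2]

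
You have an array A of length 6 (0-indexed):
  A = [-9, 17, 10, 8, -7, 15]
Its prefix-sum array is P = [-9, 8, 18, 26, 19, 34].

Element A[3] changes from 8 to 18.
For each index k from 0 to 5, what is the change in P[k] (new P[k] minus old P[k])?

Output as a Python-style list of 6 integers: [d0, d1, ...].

Element change: A[3] 8 -> 18, delta = 10
For k < 3: P[k] unchanged, delta_P[k] = 0
For k >= 3: P[k] shifts by exactly 10
Delta array: [0, 0, 0, 10, 10, 10]

Answer: [0, 0, 0, 10, 10, 10]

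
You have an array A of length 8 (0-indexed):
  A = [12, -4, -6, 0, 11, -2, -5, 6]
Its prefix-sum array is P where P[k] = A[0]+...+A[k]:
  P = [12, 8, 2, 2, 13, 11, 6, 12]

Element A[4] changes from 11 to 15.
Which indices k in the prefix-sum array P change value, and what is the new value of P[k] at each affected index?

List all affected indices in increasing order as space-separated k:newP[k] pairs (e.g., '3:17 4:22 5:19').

Answer: 4:17 5:15 6:10 7:16

Derivation:
P[k] = A[0] + ... + A[k]
P[k] includes A[4] iff k >= 4
Affected indices: 4, 5, ..., 7; delta = 4
  P[4]: 13 + 4 = 17
  P[5]: 11 + 4 = 15
  P[6]: 6 + 4 = 10
  P[7]: 12 + 4 = 16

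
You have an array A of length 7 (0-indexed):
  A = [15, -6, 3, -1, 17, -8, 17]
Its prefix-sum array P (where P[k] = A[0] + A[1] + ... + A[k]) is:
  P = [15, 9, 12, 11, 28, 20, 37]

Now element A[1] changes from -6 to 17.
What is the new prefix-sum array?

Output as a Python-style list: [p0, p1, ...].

Change: A[1] -6 -> 17, delta = 23
P[k] for k < 1: unchanged (A[1] not included)
P[k] for k >= 1: shift by delta = 23
  P[0] = 15 + 0 = 15
  P[1] = 9 + 23 = 32
  P[2] = 12 + 23 = 35
  P[3] = 11 + 23 = 34
  P[4] = 28 + 23 = 51
  P[5] = 20 + 23 = 43
  P[6] = 37 + 23 = 60

Answer: [15, 32, 35, 34, 51, 43, 60]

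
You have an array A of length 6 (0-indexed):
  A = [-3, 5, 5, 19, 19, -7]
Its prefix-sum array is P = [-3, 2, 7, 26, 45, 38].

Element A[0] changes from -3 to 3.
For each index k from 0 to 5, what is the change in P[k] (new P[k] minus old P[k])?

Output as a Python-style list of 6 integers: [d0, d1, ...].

Answer: [6, 6, 6, 6, 6, 6]

Derivation:
Element change: A[0] -3 -> 3, delta = 6
For k < 0: P[k] unchanged, delta_P[k] = 0
For k >= 0: P[k] shifts by exactly 6
Delta array: [6, 6, 6, 6, 6, 6]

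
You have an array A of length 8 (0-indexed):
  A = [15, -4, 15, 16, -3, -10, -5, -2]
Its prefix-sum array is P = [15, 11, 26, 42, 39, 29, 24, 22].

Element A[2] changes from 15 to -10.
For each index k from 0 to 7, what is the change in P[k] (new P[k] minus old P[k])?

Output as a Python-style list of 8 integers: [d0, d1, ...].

Element change: A[2] 15 -> -10, delta = -25
For k < 2: P[k] unchanged, delta_P[k] = 0
For k >= 2: P[k] shifts by exactly -25
Delta array: [0, 0, -25, -25, -25, -25, -25, -25]

Answer: [0, 0, -25, -25, -25, -25, -25, -25]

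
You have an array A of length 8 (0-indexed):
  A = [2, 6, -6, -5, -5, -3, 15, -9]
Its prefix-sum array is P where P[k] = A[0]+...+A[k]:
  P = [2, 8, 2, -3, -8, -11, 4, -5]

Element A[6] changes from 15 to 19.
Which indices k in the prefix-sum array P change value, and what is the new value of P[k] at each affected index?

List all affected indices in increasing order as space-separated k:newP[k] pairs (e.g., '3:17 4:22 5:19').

P[k] = A[0] + ... + A[k]
P[k] includes A[6] iff k >= 6
Affected indices: 6, 7, ..., 7; delta = 4
  P[6]: 4 + 4 = 8
  P[7]: -5 + 4 = -1

Answer: 6:8 7:-1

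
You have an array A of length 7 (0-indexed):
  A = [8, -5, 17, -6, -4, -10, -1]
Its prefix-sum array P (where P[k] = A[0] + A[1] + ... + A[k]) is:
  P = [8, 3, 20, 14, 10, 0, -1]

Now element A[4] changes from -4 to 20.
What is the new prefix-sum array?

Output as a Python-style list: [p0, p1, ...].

Answer: [8, 3, 20, 14, 34, 24, 23]

Derivation:
Change: A[4] -4 -> 20, delta = 24
P[k] for k < 4: unchanged (A[4] not included)
P[k] for k >= 4: shift by delta = 24
  P[0] = 8 + 0 = 8
  P[1] = 3 + 0 = 3
  P[2] = 20 + 0 = 20
  P[3] = 14 + 0 = 14
  P[4] = 10 + 24 = 34
  P[5] = 0 + 24 = 24
  P[6] = -1 + 24 = 23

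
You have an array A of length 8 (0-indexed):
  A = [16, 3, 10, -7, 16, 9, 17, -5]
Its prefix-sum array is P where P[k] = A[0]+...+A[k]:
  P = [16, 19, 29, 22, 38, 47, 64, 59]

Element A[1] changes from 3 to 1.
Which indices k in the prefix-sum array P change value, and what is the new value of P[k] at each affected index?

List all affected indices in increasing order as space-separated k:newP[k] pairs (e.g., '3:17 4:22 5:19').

Answer: 1:17 2:27 3:20 4:36 5:45 6:62 7:57

Derivation:
P[k] = A[0] + ... + A[k]
P[k] includes A[1] iff k >= 1
Affected indices: 1, 2, ..., 7; delta = -2
  P[1]: 19 + -2 = 17
  P[2]: 29 + -2 = 27
  P[3]: 22 + -2 = 20
  P[4]: 38 + -2 = 36
  P[5]: 47 + -2 = 45
  P[6]: 64 + -2 = 62
  P[7]: 59 + -2 = 57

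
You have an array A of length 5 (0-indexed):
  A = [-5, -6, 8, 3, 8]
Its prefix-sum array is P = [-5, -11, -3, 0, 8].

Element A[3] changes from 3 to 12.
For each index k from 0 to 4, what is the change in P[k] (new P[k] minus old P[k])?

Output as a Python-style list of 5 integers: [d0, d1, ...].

Answer: [0, 0, 0, 9, 9]

Derivation:
Element change: A[3] 3 -> 12, delta = 9
For k < 3: P[k] unchanged, delta_P[k] = 0
For k >= 3: P[k] shifts by exactly 9
Delta array: [0, 0, 0, 9, 9]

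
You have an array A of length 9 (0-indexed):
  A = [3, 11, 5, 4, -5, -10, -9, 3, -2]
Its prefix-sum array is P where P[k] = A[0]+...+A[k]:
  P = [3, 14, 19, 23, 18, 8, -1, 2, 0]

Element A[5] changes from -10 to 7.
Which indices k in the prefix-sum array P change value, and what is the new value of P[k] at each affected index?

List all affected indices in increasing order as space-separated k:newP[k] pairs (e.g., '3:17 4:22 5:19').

Answer: 5:25 6:16 7:19 8:17

Derivation:
P[k] = A[0] + ... + A[k]
P[k] includes A[5] iff k >= 5
Affected indices: 5, 6, ..., 8; delta = 17
  P[5]: 8 + 17 = 25
  P[6]: -1 + 17 = 16
  P[7]: 2 + 17 = 19
  P[8]: 0 + 17 = 17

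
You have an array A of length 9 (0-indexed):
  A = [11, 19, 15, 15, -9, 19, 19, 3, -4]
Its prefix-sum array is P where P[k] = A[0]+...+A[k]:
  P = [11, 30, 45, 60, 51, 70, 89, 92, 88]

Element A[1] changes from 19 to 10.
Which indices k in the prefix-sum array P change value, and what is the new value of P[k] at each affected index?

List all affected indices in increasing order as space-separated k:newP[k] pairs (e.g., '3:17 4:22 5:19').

Answer: 1:21 2:36 3:51 4:42 5:61 6:80 7:83 8:79

Derivation:
P[k] = A[0] + ... + A[k]
P[k] includes A[1] iff k >= 1
Affected indices: 1, 2, ..., 8; delta = -9
  P[1]: 30 + -9 = 21
  P[2]: 45 + -9 = 36
  P[3]: 60 + -9 = 51
  P[4]: 51 + -9 = 42
  P[5]: 70 + -9 = 61
  P[6]: 89 + -9 = 80
  P[7]: 92 + -9 = 83
  P[8]: 88 + -9 = 79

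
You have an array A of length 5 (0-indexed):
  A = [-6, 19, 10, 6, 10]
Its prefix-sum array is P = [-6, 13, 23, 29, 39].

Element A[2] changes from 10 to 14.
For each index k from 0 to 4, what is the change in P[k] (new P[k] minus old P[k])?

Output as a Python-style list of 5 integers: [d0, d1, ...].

Answer: [0, 0, 4, 4, 4]

Derivation:
Element change: A[2] 10 -> 14, delta = 4
For k < 2: P[k] unchanged, delta_P[k] = 0
For k >= 2: P[k] shifts by exactly 4
Delta array: [0, 0, 4, 4, 4]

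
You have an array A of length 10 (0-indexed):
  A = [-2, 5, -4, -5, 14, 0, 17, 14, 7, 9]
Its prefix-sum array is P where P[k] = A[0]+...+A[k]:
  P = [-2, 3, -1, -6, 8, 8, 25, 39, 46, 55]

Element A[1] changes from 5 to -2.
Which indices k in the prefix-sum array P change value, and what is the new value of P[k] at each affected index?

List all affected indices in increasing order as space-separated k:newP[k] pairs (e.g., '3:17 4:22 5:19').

Answer: 1:-4 2:-8 3:-13 4:1 5:1 6:18 7:32 8:39 9:48

Derivation:
P[k] = A[0] + ... + A[k]
P[k] includes A[1] iff k >= 1
Affected indices: 1, 2, ..., 9; delta = -7
  P[1]: 3 + -7 = -4
  P[2]: -1 + -7 = -8
  P[3]: -6 + -7 = -13
  P[4]: 8 + -7 = 1
  P[5]: 8 + -7 = 1
  P[6]: 25 + -7 = 18
  P[7]: 39 + -7 = 32
  P[8]: 46 + -7 = 39
  P[9]: 55 + -7 = 48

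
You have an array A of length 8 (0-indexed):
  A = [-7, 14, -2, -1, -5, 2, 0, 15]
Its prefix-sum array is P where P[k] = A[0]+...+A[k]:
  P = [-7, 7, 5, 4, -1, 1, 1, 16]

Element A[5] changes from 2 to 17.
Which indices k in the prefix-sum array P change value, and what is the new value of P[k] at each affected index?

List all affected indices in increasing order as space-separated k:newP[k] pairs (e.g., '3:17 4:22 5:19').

P[k] = A[0] + ... + A[k]
P[k] includes A[5] iff k >= 5
Affected indices: 5, 6, ..., 7; delta = 15
  P[5]: 1 + 15 = 16
  P[6]: 1 + 15 = 16
  P[7]: 16 + 15 = 31

Answer: 5:16 6:16 7:31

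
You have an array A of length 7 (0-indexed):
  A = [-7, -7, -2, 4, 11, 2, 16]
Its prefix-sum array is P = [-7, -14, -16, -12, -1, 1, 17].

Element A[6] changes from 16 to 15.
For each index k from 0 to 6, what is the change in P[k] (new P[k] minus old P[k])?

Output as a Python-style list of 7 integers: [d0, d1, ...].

Answer: [0, 0, 0, 0, 0, 0, -1]

Derivation:
Element change: A[6] 16 -> 15, delta = -1
For k < 6: P[k] unchanged, delta_P[k] = 0
For k >= 6: P[k] shifts by exactly -1
Delta array: [0, 0, 0, 0, 0, 0, -1]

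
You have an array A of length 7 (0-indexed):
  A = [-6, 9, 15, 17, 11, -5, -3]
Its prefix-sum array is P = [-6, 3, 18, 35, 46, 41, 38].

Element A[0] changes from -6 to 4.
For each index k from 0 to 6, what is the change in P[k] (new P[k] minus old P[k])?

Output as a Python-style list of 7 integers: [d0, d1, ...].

Element change: A[0] -6 -> 4, delta = 10
For k < 0: P[k] unchanged, delta_P[k] = 0
For k >= 0: P[k] shifts by exactly 10
Delta array: [10, 10, 10, 10, 10, 10, 10]

Answer: [10, 10, 10, 10, 10, 10, 10]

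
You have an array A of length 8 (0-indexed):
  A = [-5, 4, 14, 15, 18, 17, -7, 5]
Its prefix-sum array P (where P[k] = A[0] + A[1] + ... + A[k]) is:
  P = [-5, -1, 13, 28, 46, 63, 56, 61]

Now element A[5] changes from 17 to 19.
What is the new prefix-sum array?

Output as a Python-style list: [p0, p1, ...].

Answer: [-5, -1, 13, 28, 46, 65, 58, 63]

Derivation:
Change: A[5] 17 -> 19, delta = 2
P[k] for k < 5: unchanged (A[5] not included)
P[k] for k >= 5: shift by delta = 2
  P[0] = -5 + 0 = -5
  P[1] = -1 + 0 = -1
  P[2] = 13 + 0 = 13
  P[3] = 28 + 0 = 28
  P[4] = 46 + 0 = 46
  P[5] = 63 + 2 = 65
  P[6] = 56 + 2 = 58
  P[7] = 61 + 2 = 63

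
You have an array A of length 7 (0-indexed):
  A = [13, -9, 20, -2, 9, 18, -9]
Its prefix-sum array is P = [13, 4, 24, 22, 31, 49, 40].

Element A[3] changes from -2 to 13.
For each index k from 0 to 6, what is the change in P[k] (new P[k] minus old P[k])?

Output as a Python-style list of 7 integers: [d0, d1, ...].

Element change: A[3] -2 -> 13, delta = 15
For k < 3: P[k] unchanged, delta_P[k] = 0
For k >= 3: P[k] shifts by exactly 15
Delta array: [0, 0, 0, 15, 15, 15, 15]

Answer: [0, 0, 0, 15, 15, 15, 15]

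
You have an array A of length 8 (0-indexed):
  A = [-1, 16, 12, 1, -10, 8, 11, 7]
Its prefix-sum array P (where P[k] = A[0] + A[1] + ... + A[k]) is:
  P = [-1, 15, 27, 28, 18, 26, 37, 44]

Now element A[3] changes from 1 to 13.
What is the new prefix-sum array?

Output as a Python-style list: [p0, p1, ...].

Answer: [-1, 15, 27, 40, 30, 38, 49, 56]

Derivation:
Change: A[3] 1 -> 13, delta = 12
P[k] for k < 3: unchanged (A[3] not included)
P[k] for k >= 3: shift by delta = 12
  P[0] = -1 + 0 = -1
  P[1] = 15 + 0 = 15
  P[2] = 27 + 0 = 27
  P[3] = 28 + 12 = 40
  P[4] = 18 + 12 = 30
  P[5] = 26 + 12 = 38
  P[6] = 37 + 12 = 49
  P[7] = 44 + 12 = 56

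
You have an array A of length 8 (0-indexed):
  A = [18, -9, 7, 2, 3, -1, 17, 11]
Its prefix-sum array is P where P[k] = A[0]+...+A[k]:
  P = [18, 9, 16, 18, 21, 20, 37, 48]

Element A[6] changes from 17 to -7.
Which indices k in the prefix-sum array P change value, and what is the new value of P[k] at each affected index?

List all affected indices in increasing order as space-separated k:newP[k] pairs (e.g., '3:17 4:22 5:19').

Answer: 6:13 7:24

Derivation:
P[k] = A[0] + ... + A[k]
P[k] includes A[6] iff k >= 6
Affected indices: 6, 7, ..., 7; delta = -24
  P[6]: 37 + -24 = 13
  P[7]: 48 + -24 = 24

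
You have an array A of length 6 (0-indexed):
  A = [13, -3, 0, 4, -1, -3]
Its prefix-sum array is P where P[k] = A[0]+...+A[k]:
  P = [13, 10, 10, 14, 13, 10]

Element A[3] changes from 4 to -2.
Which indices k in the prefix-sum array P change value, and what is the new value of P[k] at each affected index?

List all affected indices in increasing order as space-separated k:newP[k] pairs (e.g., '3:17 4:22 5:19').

P[k] = A[0] + ... + A[k]
P[k] includes A[3] iff k >= 3
Affected indices: 3, 4, ..., 5; delta = -6
  P[3]: 14 + -6 = 8
  P[4]: 13 + -6 = 7
  P[5]: 10 + -6 = 4

Answer: 3:8 4:7 5:4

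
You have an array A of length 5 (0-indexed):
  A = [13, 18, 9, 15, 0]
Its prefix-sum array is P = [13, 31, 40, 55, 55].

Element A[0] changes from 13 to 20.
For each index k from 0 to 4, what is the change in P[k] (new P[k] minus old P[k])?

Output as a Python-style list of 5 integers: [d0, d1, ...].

Answer: [7, 7, 7, 7, 7]

Derivation:
Element change: A[0] 13 -> 20, delta = 7
For k < 0: P[k] unchanged, delta_P[k] = 0
For k >= 0: P[k] shifts by exactly 7
Delta array: [7, 7, 7, 7, 7]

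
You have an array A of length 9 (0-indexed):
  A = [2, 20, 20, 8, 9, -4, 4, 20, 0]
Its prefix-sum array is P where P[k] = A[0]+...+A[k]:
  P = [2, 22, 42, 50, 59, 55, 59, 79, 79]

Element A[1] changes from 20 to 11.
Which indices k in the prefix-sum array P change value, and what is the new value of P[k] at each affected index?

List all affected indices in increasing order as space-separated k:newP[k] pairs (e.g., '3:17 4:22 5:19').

P[k] = A[0] + ... + A[k]
P[k] includes A[1] iff k >= 1
Affected indices: 1, 2, ..., 8; delta = -9
  P[1]: 22 + -9 = 13
  P[2]: 42 + -9 = 33
  P[3]: 50 + -9 = 41
  P[4]: 59 + -9 = 50
  P[5]: 55 + -9 = 46
  P[6]: 59 + -9 = 50
  P[7]: 79 + -9 = 70
  P[8]: 79 + -9 = 70

Answer: 1:13 2:33 3:41 4:50 5:46 6:50 7:70 8:70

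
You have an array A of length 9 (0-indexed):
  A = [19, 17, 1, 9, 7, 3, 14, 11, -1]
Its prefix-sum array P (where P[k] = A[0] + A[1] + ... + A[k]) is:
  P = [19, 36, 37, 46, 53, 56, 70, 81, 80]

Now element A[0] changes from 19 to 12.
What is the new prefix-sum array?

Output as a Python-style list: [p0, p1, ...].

Change: A[0] 19 -> 12, delta = -7
P[k] for k < 0: unchanged (A[0] not included)
P[k] for k >= 0: shift by delta = -7
  P[0] = 19 + -7 = 12
  P[1] = 36 + -7 = 29
  P[2] = 37 + -7 = 30
  P[3] = 46 + -7 = 39
  P[4] = 53 + -7 = 46
  P[5] = 56 + -7 = 49
  P[6] = 70 + -7 = 63
  P[7] = 81 + -7 = 74
  P[8] = 80 + -7 = 73

Answer: [12, 29, 30, 39, 46, 49, 63, 74, 73]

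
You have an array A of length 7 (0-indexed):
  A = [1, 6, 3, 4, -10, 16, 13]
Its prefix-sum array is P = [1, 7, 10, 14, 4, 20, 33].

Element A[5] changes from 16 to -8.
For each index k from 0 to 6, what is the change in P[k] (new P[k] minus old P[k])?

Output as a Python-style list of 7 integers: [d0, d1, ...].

Answer: [0, 0, 0, 0, 0, -24, -24]

Derivation:
Element change: A[5] 16 -> -8, delta = -24
For k < 5: P[k] unchanged, delta_P[k] = 0
For k >= 5: P[k] shifts by exactly -24
Delta array: [0, 0, 0, 0, 0, -24, -24]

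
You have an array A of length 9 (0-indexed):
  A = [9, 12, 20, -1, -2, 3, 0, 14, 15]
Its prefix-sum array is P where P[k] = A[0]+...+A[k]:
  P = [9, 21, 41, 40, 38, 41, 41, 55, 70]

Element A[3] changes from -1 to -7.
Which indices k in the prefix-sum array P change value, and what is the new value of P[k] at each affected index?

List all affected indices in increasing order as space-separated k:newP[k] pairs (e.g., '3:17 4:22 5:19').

Answer: 3:34 4:32 5:35 6:35 7:49 8:64

Derivation:
P[k] = A[0] + ... + A[k]
P[k] includes A[3] iff k >= 3
Affected indices: 3, 4, ..., 8; delta = -6
  P[3]: 40 + -6 = 34
  P[4]: 38 + -6 = 32
  P[5]: 41 + -6 = 35
  P[6]: 41 + -6 = 35
  P[7]: 55 + -6 = 49
  P[8]: 70 + -6 = 64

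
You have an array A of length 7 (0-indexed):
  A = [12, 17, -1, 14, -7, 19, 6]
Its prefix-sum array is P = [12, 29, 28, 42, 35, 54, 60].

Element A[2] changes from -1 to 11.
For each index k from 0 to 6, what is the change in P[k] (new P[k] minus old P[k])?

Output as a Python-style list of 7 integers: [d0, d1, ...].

Answer: [0, 0, 12, 12, 12, 12, 12]

Derivation:
Element change: A[2] -1 -> 11, delta = 12
For k < 2: P[k] unchanged, delta_P[k] = 0
For k >= 2: P[k] shifts by exactly 12
Delta array: [0, 0, 12, 12, 12, 12, 12]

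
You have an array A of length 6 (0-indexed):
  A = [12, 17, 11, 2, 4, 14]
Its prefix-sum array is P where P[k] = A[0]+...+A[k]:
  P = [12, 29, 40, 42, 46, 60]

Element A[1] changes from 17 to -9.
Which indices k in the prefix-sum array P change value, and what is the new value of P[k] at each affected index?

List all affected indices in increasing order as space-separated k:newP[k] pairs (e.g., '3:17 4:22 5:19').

P[k] = A[0] + ... + A[k]
P[k] includes A[1] iff k >= 1
Affected indices: 1, 2, ..., 5; delta = -26
  P[1]: 29 + -26 = 3
  P[2]: 40 + -26 = 14
  P[3]: 42 + -26 = 16
  P[4]: 46 + -26 = 20
  P[5]: 60 + -26 = 34

Answer: 1:3 2:14 3:16 4:20 5:34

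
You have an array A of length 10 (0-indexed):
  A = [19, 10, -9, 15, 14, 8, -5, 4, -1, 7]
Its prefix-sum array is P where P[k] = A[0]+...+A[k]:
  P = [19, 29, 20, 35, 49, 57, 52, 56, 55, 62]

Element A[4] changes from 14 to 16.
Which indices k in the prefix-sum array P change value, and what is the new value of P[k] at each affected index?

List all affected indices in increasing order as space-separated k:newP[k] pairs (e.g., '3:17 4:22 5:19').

Answer: 4:51 5:59 6:54 7:58 8:57 9:64

Derivation:
P[k] = A[0] + ... + A[k]
P[k] includes A[4] iff k >= 4
Affected indices: 4, 5, ..., 9; delta = 2
  P[4]: 49 + 2 = 51
  P[5]: 57 + 2 = 59
  P[6]: 52 + 2 = 54
  P[7]: 56 + 2 = 58
  P[8]: 55 + 2 = 57
  P[9]: 62 + 2 = 64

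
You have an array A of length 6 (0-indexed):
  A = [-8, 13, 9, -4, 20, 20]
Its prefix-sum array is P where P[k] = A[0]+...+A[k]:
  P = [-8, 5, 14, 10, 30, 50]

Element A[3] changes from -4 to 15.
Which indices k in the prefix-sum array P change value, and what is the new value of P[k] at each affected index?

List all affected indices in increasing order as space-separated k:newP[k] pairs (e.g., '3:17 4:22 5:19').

P[k] = A[0] + ... + A[k]
P[k] includes A[3] iff k >= 3
Affected indices: 3, 4, ..., 5; delta = 19
  P[3]: 10 + 19 = 29
  P[4]: 30 + 19 = 49
  P[5]: 50 + 19 = 69

Answer: 3:29 4:49 5:69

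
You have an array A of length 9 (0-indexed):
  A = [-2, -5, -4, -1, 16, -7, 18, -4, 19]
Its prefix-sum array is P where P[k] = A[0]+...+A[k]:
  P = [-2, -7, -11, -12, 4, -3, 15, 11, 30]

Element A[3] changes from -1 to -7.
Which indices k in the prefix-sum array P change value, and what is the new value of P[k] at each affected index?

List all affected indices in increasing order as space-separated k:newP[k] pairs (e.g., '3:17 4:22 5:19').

P[k] = A[0] + ... + A[k]
P[k] includes A[3] iff k >= 3
Affected indices: 3, 4, ..., 8; delta = -6
  P[3]: -12 + -6 = -18
  P[4]: 4 + -6 = -2
  P[5]: -3 + -6 = -9
  P[6]: 15 + -6 = 9
  P[7]: 11 + -6 = 5
  P[8]: 30 + -6 = 24

Answer: 3:-18 4:-2 5:-9 6:9 7:5 8:24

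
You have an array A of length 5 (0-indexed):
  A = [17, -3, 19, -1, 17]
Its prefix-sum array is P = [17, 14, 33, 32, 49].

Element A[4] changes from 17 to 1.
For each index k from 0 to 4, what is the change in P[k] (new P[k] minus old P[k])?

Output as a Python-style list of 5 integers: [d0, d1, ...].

Answer: [0, 0, 0, 0, -16]

Derivation:
Element change: A[4] 17 -> 1, delta = -16
For k < 4: P[k] unchanged, delta_P[k] = 0
For k >= 4: P[k] shifts by exactly -16
Delta array: [0, 0, 0, 0, -16]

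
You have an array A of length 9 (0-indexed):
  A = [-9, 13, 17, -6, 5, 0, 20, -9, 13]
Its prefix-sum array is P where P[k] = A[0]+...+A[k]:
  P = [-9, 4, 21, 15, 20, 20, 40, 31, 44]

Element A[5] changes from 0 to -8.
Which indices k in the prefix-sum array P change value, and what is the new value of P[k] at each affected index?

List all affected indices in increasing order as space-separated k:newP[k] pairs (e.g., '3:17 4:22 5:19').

Answer: 5:12 6:32 7:23 8:36

Derivation:
P[k] = A[0] + ... + A[k]
P[k] includes A[5] iff k >= 5
Affected indices: 5, 6, ..., 8; delta = -8
  P[5]: 20 + -8 = 12
  P[6]: 40 + -8 = 32
  P[7]: 31 + -8 = 23
  P[8]: 44 + -8 = 36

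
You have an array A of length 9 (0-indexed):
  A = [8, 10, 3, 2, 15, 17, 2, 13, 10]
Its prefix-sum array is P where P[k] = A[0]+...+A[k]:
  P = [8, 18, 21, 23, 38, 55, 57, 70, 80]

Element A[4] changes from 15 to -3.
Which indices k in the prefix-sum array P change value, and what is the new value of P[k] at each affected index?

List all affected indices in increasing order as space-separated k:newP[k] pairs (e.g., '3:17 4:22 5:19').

P[k] = A[0] + ... + A[k]
P[k] includes A[4] iff k >= 4
Affected indices: 4, 5, ..., 8; delta = -18
  P[4]: 38 + -18 = 20
  P[5]: 55 + -18 = 37
  P[6]: 57 + -18 = 39
  P[7]: 70 + -18 = 52
  P[8]: 80 + -18 = 62

Answer: 4:20 5:37 6:39 7:52 8:62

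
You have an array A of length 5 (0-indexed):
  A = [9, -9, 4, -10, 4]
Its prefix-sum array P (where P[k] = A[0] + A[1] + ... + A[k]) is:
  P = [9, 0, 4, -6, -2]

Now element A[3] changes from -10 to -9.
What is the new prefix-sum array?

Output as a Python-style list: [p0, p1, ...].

Answer: [9, 0, 4, -5, -1]

Derivation:
Change: A[3] -10 -> -9, delta = 1
P[k] for k < 3: unchanged (A[3] not included)
P[k] for k >= 3: shift by delta = 1
  P[0] = 9 + 0 = 9
  P[1] = 0 + 0 = 0
  P[2] = 4 + 0 = 4
  P[3] = -6 + 1 = -5
  P[4] = -2 + 1 = -1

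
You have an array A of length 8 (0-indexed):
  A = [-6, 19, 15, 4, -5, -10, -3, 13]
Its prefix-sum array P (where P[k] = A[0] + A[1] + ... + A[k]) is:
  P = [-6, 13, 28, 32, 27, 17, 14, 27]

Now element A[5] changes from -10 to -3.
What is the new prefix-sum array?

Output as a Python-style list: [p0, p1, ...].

Change: A[5] -10 -> -3, delta = 7
P[k] for k < 5: unchanged (A[5] not included)
P[k] for k >= 5: shift by delta = 7
  P[0] = -6 + 0 = -6
  P[1] = 13 + 0 = 13
  P[2] = 28 + 0 = 28
  P[3] = 32 + 0 = 32
  P[4] = 27 + 0 = 27
  P[5] = 17 + 7 = 24
  P[6] = 14 + 7 = 21
  P[7] = 27 + 7 = 34

Answer: [-6, 13, 28, 32, 27, 24, 21, 34]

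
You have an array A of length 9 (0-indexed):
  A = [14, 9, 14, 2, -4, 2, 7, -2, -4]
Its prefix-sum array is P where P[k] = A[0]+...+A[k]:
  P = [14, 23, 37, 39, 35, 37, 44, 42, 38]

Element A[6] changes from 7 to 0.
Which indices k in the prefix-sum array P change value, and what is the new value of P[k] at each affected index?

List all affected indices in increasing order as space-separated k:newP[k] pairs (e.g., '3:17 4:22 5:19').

Answer: 6:37 7:35 8:31

Derivation:
P[k] = A[0] + ... + A[k]
P[k] includes A[6] iff k >= 6
Affected indices: 6, 7, ..., 8; delta = -7
  P[6]: 44 + -7 = 37
  P[7]: 42 + -7 = 35
  P[8]: 38 + -7 = 31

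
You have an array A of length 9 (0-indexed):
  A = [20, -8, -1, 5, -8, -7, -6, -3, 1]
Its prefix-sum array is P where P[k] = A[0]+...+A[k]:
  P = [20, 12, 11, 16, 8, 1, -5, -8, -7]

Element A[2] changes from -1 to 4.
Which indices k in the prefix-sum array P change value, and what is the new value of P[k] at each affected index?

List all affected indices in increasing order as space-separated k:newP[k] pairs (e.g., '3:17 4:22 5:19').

Answer: 2:16 3:21 4:13 5:6 6:0 7:-3 8:-2

Derivation:
P[k] = A[0] + ... + A[k]
P[k] includes A[2] iff k >= 2
Affected indices: 2, 3, ..., 8; delta = 5
  P[2]: 11 + 5 = 16
  P[3]: 16 + 5 = 21
  P[4]: 8 + 5 = 13
  P[5]: 1 + 5 = 6
  P[6]: -5 + 5 = 0
  P[7]: -8 + 5 = -3
  P[8]: -7 + 5 = -2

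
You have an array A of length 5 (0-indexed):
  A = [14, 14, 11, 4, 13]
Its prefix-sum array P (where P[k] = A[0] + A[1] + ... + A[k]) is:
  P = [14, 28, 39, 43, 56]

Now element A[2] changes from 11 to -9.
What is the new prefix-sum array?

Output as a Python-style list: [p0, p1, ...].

Answer: [14, 28, 19, 23, 36]

Derivation:
Change: A[2] 11 -> -9, delta = -20
P[k] for k < 2: unchanged (A[2] not included)
P[k] for k >= 2: shift by delta = -20
  P[0] = 14 + 0 = 14
  P[1] = 28 + 0 = 28
  P[2] = 39 + -20 = 19
  P[3] = 43 + -20 = 23
  P[4] = 56 + -20 = 36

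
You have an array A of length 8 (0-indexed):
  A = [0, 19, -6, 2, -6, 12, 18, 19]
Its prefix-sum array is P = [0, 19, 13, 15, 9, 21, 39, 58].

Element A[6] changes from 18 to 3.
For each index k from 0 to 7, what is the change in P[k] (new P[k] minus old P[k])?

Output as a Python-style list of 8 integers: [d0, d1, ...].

Answer: [0, 0, 0, 0, 0, 0, -15, -15]

Derivation:
Element change: A[6] 18 -> 3, delta = -15
For k < 6: P[k] unchanged, delta_P[k] = 0
For k >= 6: P[k] shifts by exactly -15
Delta array: [0, 0, 0, 0, 0, 0, -15, -15]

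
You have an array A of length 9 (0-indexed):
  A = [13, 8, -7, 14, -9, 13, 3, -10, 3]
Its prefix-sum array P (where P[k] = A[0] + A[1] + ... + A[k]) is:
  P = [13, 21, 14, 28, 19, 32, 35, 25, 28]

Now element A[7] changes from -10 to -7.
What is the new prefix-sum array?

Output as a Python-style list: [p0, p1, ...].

Change: A[7] -10 -> -7, delta = 3
P[k] for k < 7: unchanged (A[7] not included)
P[k] for k >= 7: shift by delta = 3
  P[0] = 13 + 0 = 13
  P[1] = 21 + 0 = 21
  P[2] = 14 + 0 = 14
  P[3] = 28 + 0 = 28
  P[4] = 19 + 0 = 19
  P[5] = 32 + 0 = 32
  P[6] = 35 + 0 = 35
  P[7] = 25 + 3 = 28
  P[8] = 28 + 3 = 31

Answer: [13, 21, 14, 28, 19, 32, 35, 28, 31]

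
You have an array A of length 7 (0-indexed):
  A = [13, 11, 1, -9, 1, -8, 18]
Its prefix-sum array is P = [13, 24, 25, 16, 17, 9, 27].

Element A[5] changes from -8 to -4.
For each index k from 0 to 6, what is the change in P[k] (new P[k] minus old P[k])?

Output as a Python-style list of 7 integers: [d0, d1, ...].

Element change: A[5] -8 -> -4, delta = 4
For k < 5: P[k] unchanged, delta_P[k] = 0
For k >= 5: P[k] shifts by exactly 4
Delta array: [0, 0, 0, 0, 0, 4, 4]

Answer: [0, 0, 0, 0, 0, 4, 4]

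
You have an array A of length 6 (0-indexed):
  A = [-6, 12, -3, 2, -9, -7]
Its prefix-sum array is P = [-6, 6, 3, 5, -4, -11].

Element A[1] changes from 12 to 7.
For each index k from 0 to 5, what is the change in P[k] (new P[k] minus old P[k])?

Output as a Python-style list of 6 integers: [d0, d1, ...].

Answer: [0, -5, -5, -5, -5, -5]

Derivation:
Element change: A[1] 12 -> 7, delta = -5
For k < 1: P[k] unchanged, delta_P[k] = 0
For k >= 1: P[k] shifts by exactly -5
Delta array: [0, -5, -5, -5, -5, -5]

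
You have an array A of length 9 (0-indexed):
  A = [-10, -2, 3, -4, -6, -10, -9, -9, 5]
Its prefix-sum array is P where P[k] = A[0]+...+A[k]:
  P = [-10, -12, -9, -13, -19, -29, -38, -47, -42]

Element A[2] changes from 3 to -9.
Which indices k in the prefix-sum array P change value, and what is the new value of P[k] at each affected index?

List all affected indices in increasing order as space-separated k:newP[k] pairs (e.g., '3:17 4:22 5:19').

P[k] = A[0] + ... + A[k]
P[k] includes A[2] iff k >= 2
Affected indices: 2, 3, ..., 8; delta = -12
  P[2]: -9 + -12 = -21
  P[3]: -13 + -12 = -25
  P[4]: -19 + -12 = -31
  P[5]: -29 + -12 = -41
  P[6]: -38 + -12 = -50
  P[7]: -47 + -12 = -59
  P[8]: -42 + -12 = -54

Answer: 2:-21 3:-25 4:-31 5:-41 6:-50 7:-59 8:-54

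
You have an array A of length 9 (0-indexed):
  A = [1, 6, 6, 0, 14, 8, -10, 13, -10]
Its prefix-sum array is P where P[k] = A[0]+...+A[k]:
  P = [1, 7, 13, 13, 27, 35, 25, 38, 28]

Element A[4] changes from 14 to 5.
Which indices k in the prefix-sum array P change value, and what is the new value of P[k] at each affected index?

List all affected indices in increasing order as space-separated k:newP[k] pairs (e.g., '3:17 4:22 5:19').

Answer: 4:18 5:26 6:16 7:29 8:19

Derivation:
P[k] = A[0] + ... + A[k]
P[k] includes A[4] iff k >= 4
Affected indices: 4, 5, ..., 8; delta = -9
  P[4]: 27 + -9 = 18
  P[5]: 35 + -9 = 26
  P[6]: 25 + -9 = 16
  P[7]: 38 + -9 = 29
  P[8]: 28 + -9 = 19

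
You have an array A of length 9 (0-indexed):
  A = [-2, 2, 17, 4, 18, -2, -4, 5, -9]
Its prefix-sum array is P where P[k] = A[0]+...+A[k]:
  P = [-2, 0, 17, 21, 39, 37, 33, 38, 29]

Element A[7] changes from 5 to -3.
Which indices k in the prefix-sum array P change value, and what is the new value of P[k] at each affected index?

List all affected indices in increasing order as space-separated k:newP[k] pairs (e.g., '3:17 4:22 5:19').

Answer: 7:30 8:21

Derivation:
P[k] = A[0] + ... + A[k]
P[k] includes A[7] iff k >= 7
Affected indices: 7, 8, ..., 8; delta = -8
  P[7]: 38 + -8 = 30
  P[8]: 29 + -8 = 21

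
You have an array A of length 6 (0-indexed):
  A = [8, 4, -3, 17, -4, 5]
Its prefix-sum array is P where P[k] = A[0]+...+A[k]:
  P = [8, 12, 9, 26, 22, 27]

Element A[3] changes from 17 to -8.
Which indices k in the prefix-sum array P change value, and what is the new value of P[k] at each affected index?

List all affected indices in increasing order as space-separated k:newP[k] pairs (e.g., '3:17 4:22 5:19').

Answer: 3:1 4:-3 5:2

Derivation:
P[k] = A[0] + ... + A[k]
P[k] includes A[3] iff k >= 3
Affected indices: 3, 4, ..., 5; delta = -25
  P[3]: 26 + -25 = 1
  P[4]: 22 + -25 = -3
  P[5]: 27 + -25 = 2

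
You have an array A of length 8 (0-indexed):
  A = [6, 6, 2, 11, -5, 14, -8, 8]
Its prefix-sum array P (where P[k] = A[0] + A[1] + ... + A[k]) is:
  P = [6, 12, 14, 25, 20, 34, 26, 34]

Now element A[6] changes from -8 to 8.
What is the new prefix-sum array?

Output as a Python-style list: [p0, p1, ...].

Change: A[6] -8 -> 8, delta = 16
P[k] for k < 6: unchanged (A[6] not included)
P[k] for k >= 6: shift by delta = 16
  P[0] = 6 + 0 = 6
  P[1] = 12 + 0 = 12
  P[2] = 14 + 0 = 14
  P[3] = 25 + 0 = 25
  P[4] = 20 + 0 = 20
  P[5] = 34 + 0 = 34
  P[6] = 26 + 16 = 42
  P[7] = 34 + 16 = 50

Answer: [6, 12, 14, 25, 20, 34, 42, 50]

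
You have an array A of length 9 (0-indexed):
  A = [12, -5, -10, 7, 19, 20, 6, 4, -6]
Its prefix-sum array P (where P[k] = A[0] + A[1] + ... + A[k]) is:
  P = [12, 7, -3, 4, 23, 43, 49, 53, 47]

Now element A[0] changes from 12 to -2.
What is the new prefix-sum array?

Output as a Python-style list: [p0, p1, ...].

Answer: [-2, -7, -17, -10, 9, 29, 35, 39, 33]

Derivation:
Change: A[0] 12 -> -2, delta = -14
P[k] for k < 0: unchanged (A[0] not included)
P[k] for k >= 0: shift by delta = -14
  P[0] = 12 + -14 = -2
  P[1] = 7 + -14 = -7
  P[2] = -3 + -14 = -17
  P[3] = 4 + -14 = -10
  P[4] = 23 + -14 = 9
  P[5] = 43 + -14 = 29
  P[6] = 49 + -14 = 35
  P[7] = 53 + -14 = 39
  P[8] = 47 + -14 = 33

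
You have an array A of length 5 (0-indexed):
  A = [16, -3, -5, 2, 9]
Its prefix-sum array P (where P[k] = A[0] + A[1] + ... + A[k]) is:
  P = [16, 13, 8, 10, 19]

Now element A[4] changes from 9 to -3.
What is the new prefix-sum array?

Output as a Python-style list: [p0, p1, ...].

Change: A[4] 9 -> -3, delta = -12
P[k] for k < 4: unchanged (A[4] not included)
P[k] for k >= 4: shift by delta = -12
  P[0] = 16 + 0 = 16
  P[1] = 13 + 0 = 13
  P[2] = 8 + 0 = 8
  P[3] = 10 + 0 = 10
  P[4] = 19 + -12 = 7

Answer: [16, 13, 8, 10, 7]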